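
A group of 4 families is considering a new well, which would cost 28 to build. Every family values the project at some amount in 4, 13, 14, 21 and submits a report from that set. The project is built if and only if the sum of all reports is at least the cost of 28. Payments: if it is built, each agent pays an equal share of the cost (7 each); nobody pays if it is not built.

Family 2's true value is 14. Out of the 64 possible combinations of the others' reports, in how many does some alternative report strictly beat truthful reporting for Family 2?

1

Others report (4, 4, 4): truth gives 0; report 21 gives 7 > 0. Violating.
Others report (4, 4, 13): truth gives 7; no alternative beats it.
Others report (4, 4, 14): truth gives 7; no alternative beats it.
(Checking all 64 profiles: 1 has a profitable deviation, 63 do not.)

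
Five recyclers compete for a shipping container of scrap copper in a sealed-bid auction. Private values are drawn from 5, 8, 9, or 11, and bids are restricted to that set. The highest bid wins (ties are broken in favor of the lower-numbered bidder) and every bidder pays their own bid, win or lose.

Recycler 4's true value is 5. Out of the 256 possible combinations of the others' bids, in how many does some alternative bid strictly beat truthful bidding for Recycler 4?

Others bid (5, 5, 5, 5): truth gives -5; bid 8 gives -3 > -5. Violating.
Others bid (5, 5, 5, 8): truth gives -5; bid 8 gives -3 > -5. Violating.
Others bid (5, 5, 5, 9): truth gives -5; bid 9 gives -4 > -5. Violating.
Others bid (5, 5, 8, 5): truth gives -5; bid 9 gives -4 > -5. Violating.
Others bid (5, 5, 5, 11): truth gives -5; no alternative beats it.
Others bid (5, 5, 8, 11): truth gives -5; no alternative beats it.
(Checking all 256 profiles: 24 have a profitable deviation, 232 do not.)

24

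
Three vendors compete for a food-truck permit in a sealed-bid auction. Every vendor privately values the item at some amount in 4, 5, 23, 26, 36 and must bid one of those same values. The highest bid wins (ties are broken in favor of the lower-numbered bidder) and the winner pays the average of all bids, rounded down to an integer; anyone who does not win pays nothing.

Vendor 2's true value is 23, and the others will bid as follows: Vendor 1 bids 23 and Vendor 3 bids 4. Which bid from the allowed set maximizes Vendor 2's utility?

Bid 4: loses, pays 0, utility 0.
Bid 5: loses, pays 0, utility 0.
Bid 23: loses, pays 0, utility 0.
Bid 26: wins, pays 17, utility 23 - 17 = 6.
Bid 36: wins, pays 21, utility 23 - 21 = 2.
The best choice is 26 with utility 6.

26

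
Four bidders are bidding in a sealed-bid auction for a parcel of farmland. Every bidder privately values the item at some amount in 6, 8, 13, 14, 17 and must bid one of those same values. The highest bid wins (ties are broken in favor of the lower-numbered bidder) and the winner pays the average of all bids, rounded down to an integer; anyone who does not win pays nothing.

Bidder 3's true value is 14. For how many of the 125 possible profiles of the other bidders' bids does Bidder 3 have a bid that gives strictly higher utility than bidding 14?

37

Others bid (6, 6, 6): truth gives 6; bid 8 gives 8 > 6. Violating.
Others bid (6, 6, 8): truth gives 6; bid 8 gives 7 > 6. Violating.
Others bid (6, 6, 17): truth gives 0; bid 17 gives 3 > 0. Violating.
Others bid (6, 8, 8): truth gives 5; bid 13 gives 6 > 5. Violating.
Others bid (6, 6, 13): truth gives 5; no alternative beats it.
Others bid (6, 6, 14): truth gives 4; no alternative beats it.
(Checking all 125 profiles: 37 have a profitable deviation, 88 do not.)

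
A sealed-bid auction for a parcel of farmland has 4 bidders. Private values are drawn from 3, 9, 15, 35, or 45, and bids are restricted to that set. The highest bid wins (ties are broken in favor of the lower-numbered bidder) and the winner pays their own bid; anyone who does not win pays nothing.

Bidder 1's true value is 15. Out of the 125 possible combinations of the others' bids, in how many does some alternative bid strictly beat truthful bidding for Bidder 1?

Others bid (3, 3, 3): truth gives 0; bid 3 gives 12 > 0. Violating.
Others bid (3, 3, 9): truth gives 0; bid 9 gives 6 > 0. Violating.
Others bid (3, 9, 3): truth gives 0; bid 9 gives 6 > 0. Violating.
Others bid (3, 9, 9): truth gives 0; bid 9 gives 6 > 0. Violating.
Others bid (3, 3, 15): truth gives 0; no alternative beats it.
Others bid (3, 3, 35): truth gives 0; no alternative beats it.
(Checking all 125 profiles: 8 have a profitable deviation, 117 do not.)

8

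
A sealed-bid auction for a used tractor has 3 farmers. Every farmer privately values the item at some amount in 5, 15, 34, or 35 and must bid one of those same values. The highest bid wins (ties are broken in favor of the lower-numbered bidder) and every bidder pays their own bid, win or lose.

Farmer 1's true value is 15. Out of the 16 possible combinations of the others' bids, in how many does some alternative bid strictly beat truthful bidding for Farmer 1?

Others bid (5, 5): truth gives 0; bid 5 gives 10 > 0. Violating.
Others bid (5, 34): truth gives -15; bid 5 gives -5 > -15. Violating.
Others bid (5, 35): truth gives -15; bid 5 gives -5 > -15. Violating.
Others bid (15, 34): truth gives -15; bid 5 gives -5 > -15. Violating.
Others bid (5, 15): truth gives 0; no alternative beats it.
Others bid (15, 5): truth gives 0; no alternative beats it.
(Checking all 16 profiles: 13 have a profitable deviation, 3 do not.)

13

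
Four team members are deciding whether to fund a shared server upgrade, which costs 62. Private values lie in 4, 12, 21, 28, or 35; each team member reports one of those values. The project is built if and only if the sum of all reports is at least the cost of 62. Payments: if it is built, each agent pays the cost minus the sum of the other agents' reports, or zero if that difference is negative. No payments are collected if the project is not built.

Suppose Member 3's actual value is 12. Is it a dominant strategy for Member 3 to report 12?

Yes

Check each profile of the others' reports and compare truth against every alternative report.
Others report (4, 28, 35): truth gives 12, best alternative gives 12.
Others report (4, 35, 28): truth gives 12, best alternative gives 12.
Others report (4, 35, 35): truth gives 12, best alternative gives 12.
Others report (12, 21, 35): truth gives 12, best alternative gives 12.
Others report (12, 28, 28): truth gives 12, best alternative gives 12.
Others report (12, 28, 35): truth gives 12, best alternative gives 12.
(Remaining 119 profiles checked similarly; truth is weakly best in each.)
In every case the truthful report is at least as good as any alternative, so it is a dominant strategy.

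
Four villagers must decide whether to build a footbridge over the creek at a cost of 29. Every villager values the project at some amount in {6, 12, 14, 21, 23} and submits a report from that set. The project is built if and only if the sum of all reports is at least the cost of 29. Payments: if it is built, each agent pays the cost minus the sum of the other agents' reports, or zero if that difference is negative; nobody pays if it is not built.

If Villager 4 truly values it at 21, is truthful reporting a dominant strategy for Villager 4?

Yes

Check each profile of the others' reports and compare truth against every alternative report.
Others report (6, 6, 21): truth gives 21, best alternative gives 21.
Others report (6, 6, 23): truth gives 21, best alternative gives 21.
Others report (6, 12, 12): truth gives 21, best alternative gives 21.
Others report (6, 12, 14): truth gives 21, best alternative gives 21.
Others report (6, 12, 21): truth gives 21, best alternative gives 21.
Others report (6, 12, 23): truth gives 21, best alternative gives 21.
(Remaining 119 profiles checked similarly; truth is weakly best in each.)
In every case the truthful report is at least as good as any alternative, so it is a dominant strategy.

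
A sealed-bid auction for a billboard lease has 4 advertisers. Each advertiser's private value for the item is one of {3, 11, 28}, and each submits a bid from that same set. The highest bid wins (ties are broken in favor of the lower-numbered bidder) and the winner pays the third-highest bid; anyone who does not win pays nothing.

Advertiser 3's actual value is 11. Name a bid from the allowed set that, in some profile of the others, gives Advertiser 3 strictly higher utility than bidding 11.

28

Suppose Advertiser 1 bids 3, Advertiser 2 bids 3 and Advertiser 4 bids 28.
Bid 11: loses, pays 0, utility 0.
Bid 28: wins, pays 3, utility 11 - 3 = 8.
So bidding 28 beats truth here (8 > 0).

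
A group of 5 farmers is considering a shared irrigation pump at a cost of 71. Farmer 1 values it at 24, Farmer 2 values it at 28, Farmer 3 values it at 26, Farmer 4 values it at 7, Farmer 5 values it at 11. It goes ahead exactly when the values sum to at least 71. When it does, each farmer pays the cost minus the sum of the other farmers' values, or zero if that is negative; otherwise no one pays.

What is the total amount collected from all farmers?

Total value 96 ≥ cost 71, so it is built.
Farmer 1: others sum to 72; max(0, 71 - 72) = 0.
Farmer 2: others sum to 68; max(0, 71 - 68) = 3.
Farmer 3: others sum to 70; max(0, 71 - 70) = 1.
Farmer 4: others sum to 89; max(0, 71 - 89) = 0.
Farmer 5: others sum to 85; max(0, 71 - 85) = 0.
Total collected = 0 + 3 + 1 + 0 + 0 = 4.

4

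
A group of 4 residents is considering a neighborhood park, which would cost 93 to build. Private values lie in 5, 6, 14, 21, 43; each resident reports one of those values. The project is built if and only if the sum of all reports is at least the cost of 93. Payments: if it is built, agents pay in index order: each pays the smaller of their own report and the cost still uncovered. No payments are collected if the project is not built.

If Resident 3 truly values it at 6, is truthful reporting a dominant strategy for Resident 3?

No

Consider the case where Resident 1 reports 5, Resident 2 reports 43 and Resident 4 reports 43.
Truthful report 6: project built, pays 6, utility 6 - 6 = 0.
Report 5 instead: project built, pays 5, utility 6 - 5 = 1.
Since 1 > 0, reporting 5 is strictly better here, so truthful reporting is not dominant.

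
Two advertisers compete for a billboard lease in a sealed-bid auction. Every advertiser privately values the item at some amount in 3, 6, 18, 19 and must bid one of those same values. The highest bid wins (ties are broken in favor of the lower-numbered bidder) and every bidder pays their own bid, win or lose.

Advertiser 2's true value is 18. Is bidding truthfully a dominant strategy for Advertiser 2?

Consider the case where Advertiser 1 bids 3.
Truthful bid 18: wins, pays 18, utility 18 - 18 = 0.
Bid 6 instead: wins, pays 6, utility 18 - 6 = 12.
Since 12 > 0, bidding 6 is strictly better here, so truthful bidding is not dominant.

No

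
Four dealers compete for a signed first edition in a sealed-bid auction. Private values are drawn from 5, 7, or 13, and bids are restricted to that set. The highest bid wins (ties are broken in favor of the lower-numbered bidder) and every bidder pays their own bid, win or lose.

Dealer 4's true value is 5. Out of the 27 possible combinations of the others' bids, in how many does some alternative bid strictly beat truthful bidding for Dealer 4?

Others bid (5, 5, 5): truth gives -5; bid 7 gives -2 > -5. Violating.
Others bid (5, 5, 7): truth gives -5; no alternative beats it.
Others bid (5, 5, 13): truth gives -5; no alternative beats it.
(Checking all 27 profiles: 1 has a profitable deviation, 26 do not.)

1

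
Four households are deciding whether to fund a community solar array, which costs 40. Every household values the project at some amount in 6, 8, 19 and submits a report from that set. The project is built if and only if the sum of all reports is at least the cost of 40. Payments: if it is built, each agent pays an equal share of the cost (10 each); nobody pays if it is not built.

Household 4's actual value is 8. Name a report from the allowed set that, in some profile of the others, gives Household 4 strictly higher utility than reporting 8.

6

Suppose Household 1 reports 6, Household 2 reports 8 and Household 3 reports 19.
Report 8: project built, pays 10, utility 8 - 10 = -2.
Report 6: project not built, utility 0.
So reporting 6 beats truth here (0 > -2).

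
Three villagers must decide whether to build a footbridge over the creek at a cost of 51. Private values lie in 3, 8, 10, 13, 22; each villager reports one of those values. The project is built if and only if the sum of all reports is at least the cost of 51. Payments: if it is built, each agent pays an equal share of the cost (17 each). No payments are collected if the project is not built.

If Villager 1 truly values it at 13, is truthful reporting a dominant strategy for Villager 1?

Consider the case where Villager 2 reports 22 and Villager 3 reports 22.
Truthful report 13: project built, pays 17, utility 13 - 17 = -4.
Report 3 instead: project not built, utility 0.
Since 0 > -4, reporting 3 is strictly better here, so truthful reporting is not dominant.

No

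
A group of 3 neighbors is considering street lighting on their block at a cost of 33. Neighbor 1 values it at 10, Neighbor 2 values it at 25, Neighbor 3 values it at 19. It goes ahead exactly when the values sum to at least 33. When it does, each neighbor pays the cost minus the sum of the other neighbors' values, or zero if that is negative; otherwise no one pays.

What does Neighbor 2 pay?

4

Total value 54 ≥ cost 33, so the project is built.
The other neighbors' values sum to 29.
Cost minus that sum is 33 - 29 = 4.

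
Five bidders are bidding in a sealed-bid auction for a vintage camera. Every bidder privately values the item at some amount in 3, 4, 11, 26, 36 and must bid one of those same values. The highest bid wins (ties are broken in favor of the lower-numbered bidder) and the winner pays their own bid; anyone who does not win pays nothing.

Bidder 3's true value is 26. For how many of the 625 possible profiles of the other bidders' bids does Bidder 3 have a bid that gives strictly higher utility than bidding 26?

Others bid (3, 3, 3, 3): truth gives 0; bid 4 gives 22 > 0. Violating.
Others bid (3, 3, 3, 4): truth gives 0; bid 4 gives 22 > 0. Violating.
Others bid (3, 3, 3, 11): truth gives 0; bid 11 gives 15 > 0. Violating.
Others bid (3, 3, 4, 3): truth gives 0; bid 4 gives 22 > 0. Violating.
Others bid (3, 3, 3, 26): truth gives 0; no alternative beats it.
Others bid (3, 3, 3, 36): truth gives 0; no alternative beats it.
(Checking all 625 profiles: 36 have a profitable deviation, 589 do not.)

36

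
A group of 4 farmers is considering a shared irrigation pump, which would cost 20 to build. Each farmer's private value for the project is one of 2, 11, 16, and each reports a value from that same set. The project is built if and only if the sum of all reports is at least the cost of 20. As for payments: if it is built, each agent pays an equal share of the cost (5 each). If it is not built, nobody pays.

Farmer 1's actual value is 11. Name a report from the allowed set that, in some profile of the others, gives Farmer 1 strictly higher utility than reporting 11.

16

Suppose Farmer 2 reports 2, Farmer 3 reports 2 and Farmer 4 reports 2.
Report 11: project not built, utility 0.
Report 16: project built, pays 5, utility 11 - 5 = 6.
So reporting 16 beats truth here (6 > 0).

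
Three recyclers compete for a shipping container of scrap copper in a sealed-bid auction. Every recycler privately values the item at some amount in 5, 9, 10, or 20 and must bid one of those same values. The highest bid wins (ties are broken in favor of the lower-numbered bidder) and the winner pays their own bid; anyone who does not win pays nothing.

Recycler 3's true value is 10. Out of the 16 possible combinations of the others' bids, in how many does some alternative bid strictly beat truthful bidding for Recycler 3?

Others bid (5, 5): truth gives 0; bid 9 gives 1 > 0. Violating.
Others bid (5, 9): truth gives 0; no alternative beats it.
Others bid (5, 10): truth gives 0; no alternative beats it.
(Checking all 16 profiles: 1 has a profitable deviation, 15 do not.)

1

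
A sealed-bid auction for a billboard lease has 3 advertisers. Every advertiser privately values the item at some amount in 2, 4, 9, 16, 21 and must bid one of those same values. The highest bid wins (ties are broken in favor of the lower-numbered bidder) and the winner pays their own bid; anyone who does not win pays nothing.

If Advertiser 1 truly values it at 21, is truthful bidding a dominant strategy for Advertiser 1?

No

Consider the case where Advertiser 2 bids 2 and Advertiser 3 bids 2.
Truthful bid 21: wins, pays 21, utility 21 - 21 = 0.
Bid 2 instead: wins, pays 2, utility 21 - 2 = 19.
Since 19 > 0, bidding 2 is strictly better here, so truthful bidding is not dominant.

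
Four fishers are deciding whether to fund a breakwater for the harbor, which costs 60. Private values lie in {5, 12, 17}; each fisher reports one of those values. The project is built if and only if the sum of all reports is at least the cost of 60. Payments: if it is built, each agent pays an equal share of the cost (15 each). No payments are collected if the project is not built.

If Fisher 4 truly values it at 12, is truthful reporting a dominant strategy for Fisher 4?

No

Consider the case where Fisher 1 reports 17, Fisher 2 reports 17 and Fisher 3 reports 17.
Truthful report 12: project built, pays 15, utility 12 - 15 = -3.
Report 5 instead: project not built, utility 0.
Since 0 > -3, reporting 5 is strictly better here, so truthful reporting is not dominant.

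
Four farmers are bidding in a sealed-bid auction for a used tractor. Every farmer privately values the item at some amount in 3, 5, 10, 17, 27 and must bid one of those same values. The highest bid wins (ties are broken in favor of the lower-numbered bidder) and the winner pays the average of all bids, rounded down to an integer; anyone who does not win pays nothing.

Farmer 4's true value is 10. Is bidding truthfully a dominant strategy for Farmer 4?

Consider the case where Farmer 1 bids 3, Farmer 2 bids 3 and Farmer 3 bids 3.
Truthful bid 10: wins, pays 4, utility 10 - 4 = 6.
Bid 5 instead: wins, pays 3, utility 10 - 3 = 7.
Since 7 > 6, bidding 5 is strictly better here, so truthful bidding is not dominant.

No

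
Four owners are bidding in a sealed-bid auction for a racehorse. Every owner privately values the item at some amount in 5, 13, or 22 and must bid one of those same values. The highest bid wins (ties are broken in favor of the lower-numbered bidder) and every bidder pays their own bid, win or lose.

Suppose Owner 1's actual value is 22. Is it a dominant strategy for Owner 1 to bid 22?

No

Consider the case where Owner 2 bids 5, Owner 3 bids 5 and Owner 4 bids 5.
Truthful bid 22: wins, pays 22, utility 22 - 22 = 0.
Bid 5 instead: wins, pays 5, utility 22 - 5 = 17.
Since 17 > 0, bidding 5 is strictly better here, so truthful bidding is not dominant.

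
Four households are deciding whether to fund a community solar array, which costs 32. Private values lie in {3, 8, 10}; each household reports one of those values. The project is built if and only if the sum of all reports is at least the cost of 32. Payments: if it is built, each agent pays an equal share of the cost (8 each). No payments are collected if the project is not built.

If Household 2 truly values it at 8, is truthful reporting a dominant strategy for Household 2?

Yes

Check each profile of the others' reports and compare truth against every alternative report.
Others report (3, 3, 3): truth gives 0, best alternative gives 0.
Others report (3, 3, 8): truth gives 0, best alternative gives 0.
Others report (3, 3, 10): truth gives 0, best alternative gives 0.
Others report (3, 8, 3): truth gives 0, best alternative gives 0.
Others report (3, 8, 8): truth gives 0, best alternative gives 0.
Others report (3, 8, 10): truth gives 0, best alternative gives 0.
(Remaining 21 profiles checked similarly; truth is weakly best in each.)
In every case the truthful report is at least as good as any alternative, so it is a dominant strategy.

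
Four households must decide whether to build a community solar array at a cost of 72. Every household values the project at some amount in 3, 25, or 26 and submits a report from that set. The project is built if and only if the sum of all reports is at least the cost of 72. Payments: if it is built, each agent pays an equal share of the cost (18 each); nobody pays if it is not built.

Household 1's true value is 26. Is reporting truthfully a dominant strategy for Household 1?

Check each profile of the others' reports and compare truth against every alternative report.
Others report (3, 25, 25): truth gives 8, best alternative gives 8.
Others report (3, 25, 26): truth gives 8, best alternative gives 8.
Others report (3, 26, 25): truth gives 8, best alternative gives 8.
Others report (3, 26, 26): truth gives 8, best alternative gives 8.
Others report (25, 3, 25): truth gives 8, best alternative gives 8.
Others report (25, 3, 26): truth gives 8, best alternative gives 8.
(Remaining 21 profiles checked similarly; truth is weakly best in each.)
In every case the truthful report is at least as good as any alternative, so it is a dominant strategy.

Yes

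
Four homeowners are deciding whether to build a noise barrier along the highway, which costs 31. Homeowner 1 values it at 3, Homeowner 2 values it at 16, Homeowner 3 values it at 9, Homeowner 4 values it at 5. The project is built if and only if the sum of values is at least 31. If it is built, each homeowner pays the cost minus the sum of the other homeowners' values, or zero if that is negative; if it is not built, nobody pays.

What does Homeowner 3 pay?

Total value 33 ≥ cost 31, so the project is built.
The other homeowners' values sum to 24.
Cost minus that sum is 31 - 24 = 7.

7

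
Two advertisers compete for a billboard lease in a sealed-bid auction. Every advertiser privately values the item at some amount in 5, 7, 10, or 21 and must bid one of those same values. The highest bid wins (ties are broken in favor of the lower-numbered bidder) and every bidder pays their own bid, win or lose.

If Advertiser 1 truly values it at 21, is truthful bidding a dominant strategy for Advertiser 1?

Consider the case where Advertiser 2 bids 5.
Truthful bid 21: wins, pays 21, utility 21 - 21 = 0.
Bid 5 instead: wins, pays 5, utility 21 - 5 = 16.
Since 16 > 0, bidding 5 is strictly better here, so truthful bidding is not dominant.

No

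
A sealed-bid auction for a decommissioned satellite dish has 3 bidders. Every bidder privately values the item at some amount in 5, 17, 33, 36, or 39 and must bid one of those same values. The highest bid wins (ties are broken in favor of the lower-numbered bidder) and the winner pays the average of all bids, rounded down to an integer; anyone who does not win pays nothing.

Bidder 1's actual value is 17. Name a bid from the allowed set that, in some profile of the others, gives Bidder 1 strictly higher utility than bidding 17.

5

Suppose Bidder 2 bids 5 and Bidder 3 bids 5.
Bid 17: wins, pays 9, utility 17 - 9 = 8.
Bid 5: wins, pays 5, utility 17 - 5 = 12.
So bidding 5 beats truth here (12 > 8).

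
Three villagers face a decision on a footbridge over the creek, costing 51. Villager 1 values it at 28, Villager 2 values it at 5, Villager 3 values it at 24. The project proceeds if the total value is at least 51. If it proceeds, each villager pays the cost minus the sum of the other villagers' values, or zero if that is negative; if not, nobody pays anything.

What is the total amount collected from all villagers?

40

Total value 57 ≥ cost 51, so it is built.
Villager 1: others sum to 29; max(0, 51 - 29) = 22.
Villager 2: others sum to 52; max(0, 51 - 52) = 0.
Villager 3: others sum to 33; max(0, 51 - 33) = 18.
Total collected = 22 + 0 + 18 = 40.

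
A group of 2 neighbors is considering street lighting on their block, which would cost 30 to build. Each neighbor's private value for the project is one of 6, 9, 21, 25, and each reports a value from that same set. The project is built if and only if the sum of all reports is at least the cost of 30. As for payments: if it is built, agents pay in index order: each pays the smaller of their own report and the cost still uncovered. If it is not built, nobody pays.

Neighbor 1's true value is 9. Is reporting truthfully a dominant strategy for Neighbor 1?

Consider the case where Neighbor 2 reports 25.
Truthful report 9: project built, pays 9, utility 9 - 9 = 0.
Report 6 instead: project built, pays 6, utility 9 - 6 = 3.
Since 3 > 0, reporting 6 is strictly better here, so truthful reporting is not dominant.

No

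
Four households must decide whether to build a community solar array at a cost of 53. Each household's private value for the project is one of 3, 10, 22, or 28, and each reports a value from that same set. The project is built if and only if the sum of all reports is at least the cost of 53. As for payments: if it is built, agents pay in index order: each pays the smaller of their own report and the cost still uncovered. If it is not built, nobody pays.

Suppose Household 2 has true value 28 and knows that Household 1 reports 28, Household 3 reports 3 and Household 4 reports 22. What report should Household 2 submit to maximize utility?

Report 3: project built, pays 3, utility 28 - 3 = 25.
Report 10: project built, pays 10, utility 28 - 10 = 18.
Report 22: project built, pays 22, utility 28 - 22 = 6.
Report 28: project built, pays 25, utility 28 - 25 = 3.
The best choice is 3 with utility 25.

3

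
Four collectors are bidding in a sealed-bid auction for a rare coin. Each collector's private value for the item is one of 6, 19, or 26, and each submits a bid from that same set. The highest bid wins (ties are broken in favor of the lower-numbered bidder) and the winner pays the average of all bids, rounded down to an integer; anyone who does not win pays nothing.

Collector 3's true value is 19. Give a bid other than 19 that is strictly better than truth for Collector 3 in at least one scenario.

26

Suppose Collector 1 bids 6, Collector 2 bids 6 and Collector 4 bids 26.
Bid 19: loses, pays 0, utility 0.
Bid 26: wins, pays 16, utility 19 - 16 = 3.
So bidding 26 beats truth here (3 > 0).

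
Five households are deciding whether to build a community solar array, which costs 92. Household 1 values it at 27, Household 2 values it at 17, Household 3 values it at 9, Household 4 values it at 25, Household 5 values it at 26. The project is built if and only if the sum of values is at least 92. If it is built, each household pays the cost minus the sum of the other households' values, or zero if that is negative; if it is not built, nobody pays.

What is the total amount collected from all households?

47

Total value 104 ≥ cost 92, so it is built.
Household 1: others sum to 77; max(0, 92 - 77) = 15.
Household 2: others sum to 87; max(0, 92 - 87) = 5.
Household 3: others sum to 95; max(0, 92 - 95) = 0.
Household 4: others sum to 79; max(0, 92 - 79) = 13.
Household 5: others sum to 78; max(0, 92 - 78) = 14.
Total collected = 15 + 5 + 0 + 13 + 14 = 47.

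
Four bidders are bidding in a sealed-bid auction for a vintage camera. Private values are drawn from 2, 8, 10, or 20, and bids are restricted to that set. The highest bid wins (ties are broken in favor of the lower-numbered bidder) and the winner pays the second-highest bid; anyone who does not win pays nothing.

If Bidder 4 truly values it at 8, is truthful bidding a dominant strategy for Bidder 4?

Yes

Check each profile of the others' bids and compare truth against every alternative bid.
Others bid (2, 2, 2): truth gives 6, best alternative gives 6.
Others bid (2, 2, 8): truth gives 0, best alternative gives 0.
Others bid (2, 2, 10): truth gives 0, best alternative gives 0.
Others bid (2, 2, 20): truth gives 0, best alternative gives 0.
Others bid (2, 8, 2): truth gives 0, best alternative gives 0.
Others bid (2, 8, 8): truth gives 0, best alternative gives 0.
(Remaining 58 profiles checked similarly; truth is weakly best in each.)
In every case the truthful bid is at least as good as any alternative, so it is a dominant strategy.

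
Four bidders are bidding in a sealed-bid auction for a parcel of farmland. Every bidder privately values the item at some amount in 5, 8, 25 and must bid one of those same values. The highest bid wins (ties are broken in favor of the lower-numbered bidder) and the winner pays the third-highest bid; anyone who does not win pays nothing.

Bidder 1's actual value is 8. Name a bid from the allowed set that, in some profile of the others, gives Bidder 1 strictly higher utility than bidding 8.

25

Suppose Bidder 2 bids 5, Bidder 3 bids 5 and Bidder 4 bids 25.
Bid 8: loses, pays 0, utility 0.
Bid 25: wins, pays 5, utility 8 - 5 = 3.
So bidding 25 beats truth here (3 > 0).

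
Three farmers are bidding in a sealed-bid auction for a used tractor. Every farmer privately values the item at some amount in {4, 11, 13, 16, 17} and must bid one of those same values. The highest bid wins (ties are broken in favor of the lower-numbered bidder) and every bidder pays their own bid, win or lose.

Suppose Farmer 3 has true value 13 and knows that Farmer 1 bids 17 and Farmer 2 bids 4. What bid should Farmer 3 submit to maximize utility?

Bid 4: loses but pays 4, utility -4.
Bid 11: loses but pays 11, utility -11.
Bid 13: loses but pays 13, utility -13.
Bid 16: loses but pays 16, utility -16.
Bid 17: loses but pays 17, utility -17.
The best choice is 4 with utility -4.

4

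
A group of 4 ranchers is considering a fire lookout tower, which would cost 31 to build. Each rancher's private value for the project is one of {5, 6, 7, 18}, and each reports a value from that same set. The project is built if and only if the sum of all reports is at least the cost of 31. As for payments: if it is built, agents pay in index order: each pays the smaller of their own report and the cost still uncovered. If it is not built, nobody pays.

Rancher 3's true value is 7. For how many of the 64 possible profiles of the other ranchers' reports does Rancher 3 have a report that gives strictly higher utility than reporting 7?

Others report (5, 5, 18): truth gives 0; report 5 gives 2 > 0. Violating.
Others report (5, 6, 18): truth gives 0; report 5 gives 2 > 0. Violating.
Others report (5, 7, 18): truth gives 0; report 5 gives 2 > 0. Violating.
Others report (5, 18, 5): truth gives 0; report 5 gives 2 > 0. Violating.
Others report (5, 5, 5): truth gives 0; no alternative beats it.
Others report (5, 5, 6): truth gives 0; no alternative beats it.
(Checking all 64 profiles: 33 have a profitable deviation, 31 do not.)

33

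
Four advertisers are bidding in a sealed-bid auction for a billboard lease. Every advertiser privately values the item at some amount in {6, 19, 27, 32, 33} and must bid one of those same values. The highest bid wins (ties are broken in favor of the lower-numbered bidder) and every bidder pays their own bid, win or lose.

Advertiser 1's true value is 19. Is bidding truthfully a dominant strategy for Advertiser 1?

No

Consider the case where Advertiser 2 bids 6, Advertiser 3 bids 6 and Advertiser 4 bids 6.
Truthful bid 19: wins, pays 19, utility 19 - 19 = 0.
Bid 6 instead: wins, pays 6, utility 19 - 6 = 13.
Since 13 > 0, bidding 6 is strictly better here, so truthful bidding is not dominant.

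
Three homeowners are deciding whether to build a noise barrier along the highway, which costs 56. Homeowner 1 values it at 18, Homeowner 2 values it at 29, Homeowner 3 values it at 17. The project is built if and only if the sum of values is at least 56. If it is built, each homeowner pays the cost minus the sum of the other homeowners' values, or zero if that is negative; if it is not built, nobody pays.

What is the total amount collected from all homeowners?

40

Total value 64 ≥ cost 56, so it is built.
Homeowner 1: others sum to 46; max(0, 56 - 46) = 10.
Homeowner 2: others sum to 35; max(0, 56 - 35) = 21.
Homeowner 3: others sum to 47; max(0, 56 - 47) = 9.
Total collected = 10 + 21 + 9 = 40.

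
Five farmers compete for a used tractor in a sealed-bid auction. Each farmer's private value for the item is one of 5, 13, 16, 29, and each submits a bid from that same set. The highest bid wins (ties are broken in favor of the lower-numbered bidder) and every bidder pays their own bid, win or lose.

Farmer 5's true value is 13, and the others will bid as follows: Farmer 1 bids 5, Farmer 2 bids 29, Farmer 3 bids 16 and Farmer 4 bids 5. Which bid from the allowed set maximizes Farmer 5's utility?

Bid 5: loses but pays 5, utility -5.
Bid 13: loses but pays 13, utility -13.
Bid 16: loses but pays 16, utility -16.
Bid 29: loses but pays 29, utility -29.
The best choice is 5 with utility -5.

5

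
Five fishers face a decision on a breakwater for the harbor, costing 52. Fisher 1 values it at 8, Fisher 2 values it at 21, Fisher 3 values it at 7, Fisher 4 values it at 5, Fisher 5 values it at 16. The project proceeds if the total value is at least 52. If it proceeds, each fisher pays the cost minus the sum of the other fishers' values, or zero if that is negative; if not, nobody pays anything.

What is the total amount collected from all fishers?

32

Total value 57 ≥ cost 52, so it is built.
Fisher 1: others sum to 49; max(0, 52 - 49) = 3.
Fisher 2: others sum to 36; max(0, 52 - 36) = 16.
Fisher 3: others sum to 50; max(0, 52 - 50) = 2.
Fisher 4: others sum to 52; max(0, 52 - 52) = 0.
Fisher 5: others sum to 41; max(0, 52 - 41) = 11.
Total collected = 3 + 16 + 2 + 0 + 11 = 32.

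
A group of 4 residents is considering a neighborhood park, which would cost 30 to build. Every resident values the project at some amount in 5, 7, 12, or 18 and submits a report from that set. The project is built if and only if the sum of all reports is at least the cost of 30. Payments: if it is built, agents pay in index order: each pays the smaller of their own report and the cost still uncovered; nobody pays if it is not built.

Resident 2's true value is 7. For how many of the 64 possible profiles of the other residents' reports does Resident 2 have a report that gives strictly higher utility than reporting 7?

Others report (5, 5, 18): truth gives 0; report 5 gives 2 > 0. Violating.
Others report (5, 7, 18): truth gives 0; report 5 gives 2 > 0. Violating.
Others report (5, 12, 12): truth gives 0; report 5 gives 2 > 0. Violating.
Others report (5, 12, 18): truth gives 0; report 5 gives 2 > 0. Violating.
Others report (5, 5, 5): truth gives 0; no alternative beats it.
Others report (5, 5, 7): truth gives 0; no alternative beats it.
(Checking all 64 profiles: 47 have a profitable deviation, 17 do not.)

47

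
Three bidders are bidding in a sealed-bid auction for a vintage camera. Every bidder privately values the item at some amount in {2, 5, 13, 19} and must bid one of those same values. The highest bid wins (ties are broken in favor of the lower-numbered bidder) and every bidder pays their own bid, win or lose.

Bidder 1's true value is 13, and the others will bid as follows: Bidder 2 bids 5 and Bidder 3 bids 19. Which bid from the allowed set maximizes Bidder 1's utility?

Bid 2: loses but pays 2, utility -2.
Bid 5: loses but pays 5, utility -5.
Bid 13: loses but pays 13, utility -13.
Bid 19: wins, pays 19, utility 13 - 19 = -6.
The best choice is 2 with utility -2.

2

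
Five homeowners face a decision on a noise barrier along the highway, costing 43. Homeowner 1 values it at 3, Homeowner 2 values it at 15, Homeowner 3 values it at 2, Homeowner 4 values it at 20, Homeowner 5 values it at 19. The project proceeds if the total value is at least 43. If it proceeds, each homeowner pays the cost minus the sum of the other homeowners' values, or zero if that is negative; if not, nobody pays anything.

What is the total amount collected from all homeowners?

7

Total value 59 ≥ cost 43, so it is built.
Homeowner 1: others sum to 56; max(0, 43 - 56) = 0.
Homeowner 2: others sum to 44; max(0, 43 - 44) = 0.
Homeowner 3: others sum to 57; max(0, 43 - 57) = 0.
Homeowner 4: others sum to 39; max(0, 43 - 39) = 4.
Homeowner 5: others sum to 40; max(0, 43 - 40) = 3.
Total collected = 0 + 0 + 0 + 4 + 3 = 7.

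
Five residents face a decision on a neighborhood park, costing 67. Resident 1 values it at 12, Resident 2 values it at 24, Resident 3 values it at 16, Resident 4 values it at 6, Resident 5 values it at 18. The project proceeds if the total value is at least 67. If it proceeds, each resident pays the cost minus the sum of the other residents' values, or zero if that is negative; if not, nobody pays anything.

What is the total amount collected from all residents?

Total value 76 ≥ cost 67, so it is built.
Resident 1: others sum to 64; max(0, 67 - 64) = 3.
Resident 2: others sum to 52; max(0, 67 - 52) = 15.
Resident 3: others sum to 60; max(0, 67 - 60) = 7.
Resident 4: others sum to 70; max(0, 67 - 70) = 0.
Resident 5: others sum to 58; max(0, 67 - 58) = 9.
Total collected = 3 + 15 + 7 + 0 + 9 = 34.

34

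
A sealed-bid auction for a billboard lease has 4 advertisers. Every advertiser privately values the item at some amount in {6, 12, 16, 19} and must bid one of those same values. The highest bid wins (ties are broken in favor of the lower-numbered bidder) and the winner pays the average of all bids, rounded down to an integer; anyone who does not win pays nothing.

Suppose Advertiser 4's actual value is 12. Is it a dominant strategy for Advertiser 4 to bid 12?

Consider the case where Advertiser 1 bids 6, Advertiser 2 bids 6 and Advertiser 3 bids 12.
Truthful bid 12: loses, pays 0, utility 0.
Bid 16 instead: wins, pays 10, utility 12 - 10 = 2.
Since 2 > 0, bidding 16 is strictly better here, so truthful bidding is not dominant.

No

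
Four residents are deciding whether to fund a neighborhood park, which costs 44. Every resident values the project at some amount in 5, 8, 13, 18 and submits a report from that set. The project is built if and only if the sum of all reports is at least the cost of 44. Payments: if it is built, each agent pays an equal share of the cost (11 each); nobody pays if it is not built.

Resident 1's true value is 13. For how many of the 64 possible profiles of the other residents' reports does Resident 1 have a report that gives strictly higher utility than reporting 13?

12

Others report (5, 5, 18): truth gives 0; report 18 gives 2 > 0. Violating.
Others report (5, 8, 13): truth gives 0; report 18 gives 2 > 0. Violating.
Others report (5, 13, 8): truth gives 0; report 18 gives 2 > 0. Violating.
Others report (5, 18, 5): truth gives 0; report 18 gives 2 > 0. Violating.
Others report (5, 5, 5): truth gives 0; no alternative beats it.
Others report (5, 5, 8): truth gives 0; no alternative beats it.
(Checking all 64 profiles: 12 have a profitable deviation, 52 do not.)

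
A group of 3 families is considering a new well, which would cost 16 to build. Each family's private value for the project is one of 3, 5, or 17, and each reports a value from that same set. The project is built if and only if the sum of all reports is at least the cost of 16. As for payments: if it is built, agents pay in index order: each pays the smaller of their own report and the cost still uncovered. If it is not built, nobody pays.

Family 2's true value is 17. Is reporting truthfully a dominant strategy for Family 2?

No

Consider the case where Family 1 reports 3 and Family 3 reports 17.
Truthful report 17: project built, pays 13, utility 17 - 13 = 4.
Report 3 instead: project built, pays 3, utility 17 - 3 = 14.
Since 14 > 4, reporting 3 is strictly better here, so truthful reporting is not dominant.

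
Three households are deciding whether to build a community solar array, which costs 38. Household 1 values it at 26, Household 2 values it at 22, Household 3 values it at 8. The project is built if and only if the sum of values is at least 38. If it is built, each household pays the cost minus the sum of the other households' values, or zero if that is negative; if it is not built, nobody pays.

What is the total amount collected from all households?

Total value 56 ≥ cost 38, so it is built.
Household 1: others sum to 30; max(0, 38 - 30) = 8.
Household 2: others sum to 34; max(0, 38 - 34) = 4.
Household 3: others sum to 48; max(0, 38 - 48) = 0.
Total collected = 8 + 4 + 0 = 12.

12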